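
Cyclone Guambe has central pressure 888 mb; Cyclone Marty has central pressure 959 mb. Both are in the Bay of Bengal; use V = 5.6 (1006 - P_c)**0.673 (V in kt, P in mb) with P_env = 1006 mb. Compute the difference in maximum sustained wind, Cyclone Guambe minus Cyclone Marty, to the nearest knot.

64 kt

Cyclone Guambe: ΔP = 118; V ≈ 5.6 × 118^0.673 ≈ 138.86 kt.
Cyclone Marty: ΔP = 47; V ≈ 5.6 × 47^0.673 ≈ 74.73 kt.
Difference ≈ 138.86 − 74.73 = 64.13 → 64 kt.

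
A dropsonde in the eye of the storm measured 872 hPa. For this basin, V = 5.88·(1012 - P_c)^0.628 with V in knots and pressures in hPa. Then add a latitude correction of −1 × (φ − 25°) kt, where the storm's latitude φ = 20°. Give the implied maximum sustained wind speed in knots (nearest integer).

136 kt

ΔP = 1012 − 872 = 140 hPa.
140^0.628 ≈ 22.272.
V ≈ 5.88 × 22.272 ≈ 131.0 kt.
Latitude correction: −1 × (20 − 25) = 5 kt.
Corrected V ≈ 136 kt → 136 kt.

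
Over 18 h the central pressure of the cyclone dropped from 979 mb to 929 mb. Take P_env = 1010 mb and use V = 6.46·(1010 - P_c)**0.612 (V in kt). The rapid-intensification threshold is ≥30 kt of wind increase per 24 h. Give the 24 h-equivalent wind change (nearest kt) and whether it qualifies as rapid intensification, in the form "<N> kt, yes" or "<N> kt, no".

56 kt, yes

V₁: ΔP = 31, V ≈ 6.46 × 31^0.612 ≈ 52.84 kt.
V₂: ΔP = 81, V ≈ 6.46 × 81^0.612 ≈ 95.11 kt.
ΔV over 18 h = 42.27 kt → 24 h equivalent = 42.27 × 24/18 ≈ 56.36 kt.
56 kt ≥ 30 kt ⇒ rapid intensification.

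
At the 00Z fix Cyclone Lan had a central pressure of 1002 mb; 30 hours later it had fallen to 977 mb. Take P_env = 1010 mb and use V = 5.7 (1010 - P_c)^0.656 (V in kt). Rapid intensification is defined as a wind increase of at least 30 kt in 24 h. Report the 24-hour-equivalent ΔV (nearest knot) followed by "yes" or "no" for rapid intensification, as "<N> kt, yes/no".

V₁: ΔP = 8, V ≈ 5.7 × 8^0.656 ≈ 22.30 kt.
V₂: ΔP = 33, V ≈ 5.7 × 33^0.656 ≈ 56.50 kt.
ΔV over 30 h = 34.20 kt → 24 h equivalent = 34.20 × 24/30 ≈ 27.36 kt.
27 kt < 30 kt ⇒ not rapid intensification.

27 kt, no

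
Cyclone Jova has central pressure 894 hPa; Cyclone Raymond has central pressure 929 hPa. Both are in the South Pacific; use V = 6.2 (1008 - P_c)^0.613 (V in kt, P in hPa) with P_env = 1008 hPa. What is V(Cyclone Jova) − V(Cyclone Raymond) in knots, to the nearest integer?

Cyclone Jova: ΔP = 114; V ≈ 6.2 × 114^0.613 ≈ 113.05 kt.
Cyclone Raymond: ΔP = 79; V ≈ 6.2 × 79^0.613 ≈ 90.29 kt.
Difference ≈ 113.05 − 90.29 = 22.76 → 23 kt.

23 kt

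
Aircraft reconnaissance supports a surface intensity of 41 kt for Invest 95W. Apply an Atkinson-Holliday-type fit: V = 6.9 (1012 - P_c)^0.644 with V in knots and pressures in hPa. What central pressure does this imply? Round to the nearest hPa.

996 hPa

ΔP = (V / 6.9)^(1/0.644) = (41/6.9)^1.553.
41/6.9 = 5.942; 5.942^1.553 ≈ 15.91 hPa.
P_c = 1012 − 15.91 = 996.09 ≈ 996 hPa.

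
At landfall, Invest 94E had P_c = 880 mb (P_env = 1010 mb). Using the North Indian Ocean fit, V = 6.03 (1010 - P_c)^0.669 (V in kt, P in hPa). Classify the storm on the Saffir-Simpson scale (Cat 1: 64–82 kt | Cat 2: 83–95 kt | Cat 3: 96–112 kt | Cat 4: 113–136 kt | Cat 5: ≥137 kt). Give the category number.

5

ΔP = 1010 − 880 = 130 mb.
V ≈ 6.03 × 130^0.669 = 6.03 × 25.96 ≈ 157 kt.
157 kt falls in the Category 5 band.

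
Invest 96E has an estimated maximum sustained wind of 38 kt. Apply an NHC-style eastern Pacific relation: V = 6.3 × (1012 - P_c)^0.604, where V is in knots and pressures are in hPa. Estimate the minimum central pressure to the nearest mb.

992 mb

ΔP = (V / 6.3)^(1/0.604) = (38/6.3)^1.656.
38/6.3 = 6.032; 6.032^1.656 ≈ 19.59 mb.
P_c = 1012 − 19.59 = 992.41 ≈ 992 mb.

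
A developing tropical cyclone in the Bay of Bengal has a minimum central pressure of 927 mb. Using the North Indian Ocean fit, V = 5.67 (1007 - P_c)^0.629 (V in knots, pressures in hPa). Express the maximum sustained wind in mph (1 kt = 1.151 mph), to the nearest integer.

ΔP = 1007 − 927 = 80 mb.
V ≈ 5.67 × 80^0.629 = 5.67 × 15.741 ≈ 89.254 kt.
89.254 × 1.151 ≈ 102.73 mph → 103 mph.

103 mph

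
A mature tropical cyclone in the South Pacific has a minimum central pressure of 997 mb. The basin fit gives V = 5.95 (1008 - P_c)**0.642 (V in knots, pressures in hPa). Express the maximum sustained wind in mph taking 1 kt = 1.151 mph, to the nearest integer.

ΔP = 1008 − 997 = 11 mb.
V ≈ 5.95 × 11^0.642 = 5.95 × 4.662 ≈ 27.739 kt.
27.739 × 1.151 ≈ 31.93 mph → 32 mph.

32 mph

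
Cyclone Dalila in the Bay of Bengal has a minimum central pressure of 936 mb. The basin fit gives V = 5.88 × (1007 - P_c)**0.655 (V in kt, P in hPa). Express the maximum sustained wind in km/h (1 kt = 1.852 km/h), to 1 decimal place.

177.7 km/h

ΔP = 1007 − 936 = 71 mb.
V ≈ 5.88 × 71^0.655 = 5.88 × 16.315 ≈ 95.929 kt.
95.929 × 1.852 ≈ 177.66 km/h → 177.7 km/h.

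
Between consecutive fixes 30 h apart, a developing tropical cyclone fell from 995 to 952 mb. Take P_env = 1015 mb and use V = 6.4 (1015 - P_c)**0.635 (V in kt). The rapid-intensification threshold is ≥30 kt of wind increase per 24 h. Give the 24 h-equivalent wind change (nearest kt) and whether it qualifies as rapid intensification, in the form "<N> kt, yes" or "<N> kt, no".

V₁: ΔP = 20, V ≈ 6.4 × 20^0.635 ≈ 42.89 kt.
V₂: ΔP = 63, V ≈ 6.4 × 63^0.635 ≈ 88.87 kt.
ΔV over 30 h = 45.98 kt → 24 h equivalent = 45.98 × 24/30 ≈ 36.78 kt.
37 kt ≥ 30 kt ⇒ rapid intensification.

37 kt, yes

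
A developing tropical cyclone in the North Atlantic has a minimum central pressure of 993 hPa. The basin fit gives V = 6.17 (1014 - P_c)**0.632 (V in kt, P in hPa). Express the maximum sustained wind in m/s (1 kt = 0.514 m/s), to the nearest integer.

ΔP = 1014 − 993 = 21 hPa.
V ≈ 6.17 × 21^0.632 = 6.17 × 6.849 ≈ 42.260 kt.
42.260 × 0.514 ≈ 21.72 m/s → 22 m/s.

22 m/s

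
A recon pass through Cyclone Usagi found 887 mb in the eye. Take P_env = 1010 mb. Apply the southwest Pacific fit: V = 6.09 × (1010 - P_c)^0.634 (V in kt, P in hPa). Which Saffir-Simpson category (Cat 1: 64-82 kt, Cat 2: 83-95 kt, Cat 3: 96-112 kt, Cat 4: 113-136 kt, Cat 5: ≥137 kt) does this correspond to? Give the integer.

ΔP = 1010 − 887 = 123 mb.
V ≈ 6.09 × 123^0.634 = 6.09 × 21.13 ≈ 129 kt.
129 kt falls in the Category 4 band.

4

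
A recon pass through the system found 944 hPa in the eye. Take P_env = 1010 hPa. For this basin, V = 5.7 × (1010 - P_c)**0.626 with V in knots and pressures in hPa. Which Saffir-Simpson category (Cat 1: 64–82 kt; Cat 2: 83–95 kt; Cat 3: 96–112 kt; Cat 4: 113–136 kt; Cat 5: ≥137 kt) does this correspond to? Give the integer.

ΔP = 1010 − 944 = 66 hPa.
V ≈ 5.7 × 66^0.626 = 5.7 × 13.77 ≈ 79 kt.
79 kt falls in the Category 1 band.

1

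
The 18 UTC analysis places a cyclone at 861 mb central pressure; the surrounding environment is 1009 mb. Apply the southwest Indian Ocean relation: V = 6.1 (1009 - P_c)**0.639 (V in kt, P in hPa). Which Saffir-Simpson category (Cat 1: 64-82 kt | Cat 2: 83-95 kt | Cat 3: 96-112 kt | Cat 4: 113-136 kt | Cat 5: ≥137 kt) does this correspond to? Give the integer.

ΔP = 1009 − 861 = 148 mb.
V ≈ 6.1 × 148^0.639 = 6.1 × 24.37 ≈ 149 kt.
149 kt falls in the Category 5 band.

5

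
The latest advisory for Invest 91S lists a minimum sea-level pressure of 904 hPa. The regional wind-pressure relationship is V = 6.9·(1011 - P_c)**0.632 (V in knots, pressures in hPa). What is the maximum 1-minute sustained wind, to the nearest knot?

ΔP = 1011 − 904 = 107 hPa.
107^0.632 ≈ 19.168.
V ≈ 6.9 × 19.168 ≈ 132.3 kt.

132 kt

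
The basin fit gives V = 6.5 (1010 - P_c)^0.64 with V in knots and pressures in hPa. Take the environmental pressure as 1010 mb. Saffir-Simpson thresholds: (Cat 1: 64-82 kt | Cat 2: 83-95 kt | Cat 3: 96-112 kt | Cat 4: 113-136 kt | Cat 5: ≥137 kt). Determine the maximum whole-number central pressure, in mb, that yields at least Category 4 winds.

Category 4 begins at V = 113 kt.
Required ΔP = (113/6.5)^(1/0.64) = 17.385^1.562 ≈ 86.65 mb.
P_c ≤ 1010 − 86.65 = 923.35, so the highest integer P_c is 923 mb.

923 mb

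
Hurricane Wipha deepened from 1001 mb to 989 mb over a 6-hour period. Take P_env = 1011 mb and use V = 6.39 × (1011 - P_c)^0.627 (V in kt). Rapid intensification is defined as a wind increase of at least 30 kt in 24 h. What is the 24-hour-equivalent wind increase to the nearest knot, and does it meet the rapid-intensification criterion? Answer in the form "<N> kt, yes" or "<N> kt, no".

V₁: ΔP = 10, V ≈ 6.39 × 10^0.627 ≈ 27.07 kt.
V₂: ΔP = 22, V ≈ 6.39 × 22^0.627 ≈ 44.38 kt.
ΔV over 6 h = 17.31 kt → 24 h equivalent = 17.31 × 24/6 ≈ 69.24 kt.
69 kt ≥ 30 kt ⇒ rapid intensification.

69 kt, yes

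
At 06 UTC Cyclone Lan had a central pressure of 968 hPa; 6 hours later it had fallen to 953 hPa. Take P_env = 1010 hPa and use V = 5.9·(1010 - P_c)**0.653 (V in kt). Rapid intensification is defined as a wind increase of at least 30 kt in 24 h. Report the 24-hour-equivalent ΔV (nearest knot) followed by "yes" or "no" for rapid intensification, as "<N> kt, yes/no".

60 kt, yes

V₁: ΔP = 42, V ≈ 5.9 × 42^0.653 ≈ 67.74 kt.
V₂: ΔP = 57, V ≈ 5.9 × 57^0.653 ≈ 82.69 kt.
ΔV over 6 h = 14.95 kt → 24 h equivalent = 14.95 × 24/6 ≈ 59.80 kt.
60 kt ≥ 30 kt ⇒ rapid intensification.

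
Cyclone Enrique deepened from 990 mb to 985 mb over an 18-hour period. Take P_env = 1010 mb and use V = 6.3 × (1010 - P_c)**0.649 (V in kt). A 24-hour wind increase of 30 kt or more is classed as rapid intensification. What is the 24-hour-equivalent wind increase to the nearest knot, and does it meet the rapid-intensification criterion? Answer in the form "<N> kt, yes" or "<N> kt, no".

V₁: ΔP = 20, V ≈ 6.3 × 20^0.649 ≈ 44.03 kt.
V₂: ΔP = 25, V ≈ 6.3 × 25^0.649 ≈ 50.89 kt.
ΔV over 18 h = 6.86 kt → 24 h equivalent = 6.86 × 24/18 ≈ 9.15 kt.
9 kt < 30 kt ⇒ not rapid intensification.

9 kt, no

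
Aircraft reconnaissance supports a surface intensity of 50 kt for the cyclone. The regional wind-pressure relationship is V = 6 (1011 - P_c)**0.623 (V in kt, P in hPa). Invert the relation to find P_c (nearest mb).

981 mb

ΔP = (V / 6)^(1/0.623) = (50/6)^1.605.
50/6 = 8.333; 8.333^1.605 ≈ 30.06 mb.
P_c = 1011 − 30.06 = 980.94 ≈ 981 mb.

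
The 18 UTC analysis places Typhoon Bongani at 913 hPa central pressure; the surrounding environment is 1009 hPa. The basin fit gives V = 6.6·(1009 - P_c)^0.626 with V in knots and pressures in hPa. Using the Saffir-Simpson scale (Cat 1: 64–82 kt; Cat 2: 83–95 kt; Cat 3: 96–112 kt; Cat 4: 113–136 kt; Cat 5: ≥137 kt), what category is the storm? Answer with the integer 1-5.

ΔP = 1009 − 913 = 96 hPa.
V ≈ 6.6 × 96^0.626 = 6.6 × 17.41 ≈ 115 kt.
115 kt falls in the Category 4 band.

4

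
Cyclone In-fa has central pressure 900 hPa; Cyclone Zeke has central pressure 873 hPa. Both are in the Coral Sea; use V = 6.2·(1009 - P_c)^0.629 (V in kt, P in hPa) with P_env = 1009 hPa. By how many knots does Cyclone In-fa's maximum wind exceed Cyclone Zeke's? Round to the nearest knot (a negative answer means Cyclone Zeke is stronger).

Cyclone In-fa: ΔP = 109; V ≈ 6.2 × 109^0.629 ≈ 118.56 kt.
Cyclone Zeke: ΔP = 136; V ≈ 6.2 × 136^0.629 ≈ 136.27 kt.
Difference ≈ 118.56 − 136.27 = -17.71 → -18 kt.

-18 kt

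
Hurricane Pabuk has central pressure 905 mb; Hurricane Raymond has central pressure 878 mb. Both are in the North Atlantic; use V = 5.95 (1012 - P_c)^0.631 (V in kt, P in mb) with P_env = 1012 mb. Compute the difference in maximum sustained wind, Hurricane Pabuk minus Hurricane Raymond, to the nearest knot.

Hurricane Pabuk: ΔP = 107; V ≈ 5.95 × 107^0.631 ≈ 113.52 kt.
Hurricane Raymond: ΔP = 134; V ≈ 5.95 × 134^0.631 ≈ 130.83 kt.
Difference ≈ 113.52 − 130.83 = -17.31 → -17 kt.

-17 kt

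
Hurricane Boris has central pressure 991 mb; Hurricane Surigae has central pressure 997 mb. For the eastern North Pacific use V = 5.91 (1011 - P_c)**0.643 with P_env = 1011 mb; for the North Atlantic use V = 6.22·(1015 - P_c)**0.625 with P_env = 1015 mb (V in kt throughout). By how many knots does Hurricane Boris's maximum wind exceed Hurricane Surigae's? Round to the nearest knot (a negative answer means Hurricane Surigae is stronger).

Hurricane Boris: ΔP = 20; V ≈ 5.91 × 20^0.643 ≈ 40.56 kt.
Hurricane Surigae: ΔP = 18; V ≈ 6.22 × 18^0.625 ≈ 37.87 kt.
Difference ≈ 40.56 − 37.87 = 2.69 → 3 kt.

3 kt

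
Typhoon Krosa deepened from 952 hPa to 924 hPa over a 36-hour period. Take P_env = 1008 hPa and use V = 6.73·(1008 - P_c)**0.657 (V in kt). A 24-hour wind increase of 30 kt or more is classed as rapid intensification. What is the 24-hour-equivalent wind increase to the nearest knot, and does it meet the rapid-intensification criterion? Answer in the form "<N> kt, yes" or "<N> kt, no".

V₁: ΔP = 56, V ≈ 6.73 × 56^0.657 ≈ 94.75 kt.
V₂: ΔP = 84, V ≈ 6.73 × 84^0.657 ≈ 123.67 kt.
ΔV over 36 h = 28.92 kt → 24 h equivalent = 28.92 × 24/36 ≈ 19.28 kt.
19 kt < 30 kt ⇒ not rapid intensification.

19 kt, no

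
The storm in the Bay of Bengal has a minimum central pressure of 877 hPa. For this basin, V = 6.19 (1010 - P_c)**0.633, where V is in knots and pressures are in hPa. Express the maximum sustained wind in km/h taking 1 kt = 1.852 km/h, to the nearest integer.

ΔP = 1010 − 877 = 133 hPa.
V ≈ 6.19 × 133^0.633 = 6.19 × 22.100 ≈ 136.801 kt.
136.801 × 1.852 ≈ 253.36 km/h → 253 km/h.

253 km/h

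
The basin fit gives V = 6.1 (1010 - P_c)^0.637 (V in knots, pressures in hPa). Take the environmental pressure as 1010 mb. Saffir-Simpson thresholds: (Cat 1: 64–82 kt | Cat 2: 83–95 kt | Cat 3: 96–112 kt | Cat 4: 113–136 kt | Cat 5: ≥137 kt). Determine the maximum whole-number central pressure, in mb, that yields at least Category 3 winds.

934 mb

Category 3 begins at V = 96 kt.
Required ΔP = (96/6.1)^(1/0.637) = 15.738^1.570 ≈ 75.69 mb.
P_c ≤ 1010 − 75.69 = 934.31, so the highest integer P_c is 934 mb.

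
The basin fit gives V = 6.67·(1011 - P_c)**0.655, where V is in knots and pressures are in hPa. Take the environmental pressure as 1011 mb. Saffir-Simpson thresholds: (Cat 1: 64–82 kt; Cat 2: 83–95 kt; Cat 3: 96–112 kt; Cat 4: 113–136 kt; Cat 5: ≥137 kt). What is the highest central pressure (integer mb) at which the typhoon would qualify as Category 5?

Category 5 begins at V = 137 kt.
Required ΔP = (137/6.67)^(1/0.655) = 20.540^1.527 ≈ 100.92 mb.
P_c ≤ 1011 − 100.92 = 910.08, so the highest integer P_c is 910 mb.

910 mb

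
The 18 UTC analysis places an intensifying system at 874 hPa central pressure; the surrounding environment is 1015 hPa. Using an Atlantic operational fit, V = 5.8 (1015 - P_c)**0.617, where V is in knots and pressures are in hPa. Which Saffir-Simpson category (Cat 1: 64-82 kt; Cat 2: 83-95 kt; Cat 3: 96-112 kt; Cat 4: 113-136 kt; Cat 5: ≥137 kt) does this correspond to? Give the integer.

4

ΔP = 1015 − 874 = 141 hPa.
V ≈ 5.8 × 141^0.617 = 5.8 × 21.19 ≈ 123 kt.
123 kt falls in the Category 4 band.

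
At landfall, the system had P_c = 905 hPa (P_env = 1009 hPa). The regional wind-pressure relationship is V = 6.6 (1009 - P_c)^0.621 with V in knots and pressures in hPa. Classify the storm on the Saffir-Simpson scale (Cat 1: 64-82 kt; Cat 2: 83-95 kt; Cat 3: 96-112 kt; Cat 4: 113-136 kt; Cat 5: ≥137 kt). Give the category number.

ΔP = 1009 − 905 = 104 hPa.
V ≈ 6.6 × 104^0.621 = 6.6 × 17.89 ≈ 118 kt.
118 kt falls in the Category 4 band.

4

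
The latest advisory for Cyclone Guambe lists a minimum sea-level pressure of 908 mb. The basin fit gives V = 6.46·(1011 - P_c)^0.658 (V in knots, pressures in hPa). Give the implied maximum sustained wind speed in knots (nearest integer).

136 kt

ΔP = 1011 − 908 = 103 mb.
103^0.658 ≈ 21.108.
V ≈ 6.46 × 21.108 ≈ 136.4 kt.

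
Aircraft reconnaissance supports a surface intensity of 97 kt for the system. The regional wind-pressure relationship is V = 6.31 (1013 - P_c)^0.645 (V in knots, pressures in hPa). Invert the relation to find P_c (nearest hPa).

ΔP = (V / 6.31)^(1/0.645) = (97/6.31)^1.550.
97/6.31 = 15.372; 15.372^1.550 ≈ 69.17 hPa.
P_c = 1013 − 69.17 = 943.83 ≈ 944 hPa.

944 hPa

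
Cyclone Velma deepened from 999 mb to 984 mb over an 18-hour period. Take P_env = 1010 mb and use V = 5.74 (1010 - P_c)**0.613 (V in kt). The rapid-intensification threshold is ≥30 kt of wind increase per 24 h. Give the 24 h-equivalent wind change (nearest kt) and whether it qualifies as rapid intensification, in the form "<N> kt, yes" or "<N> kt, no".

V₁: ΔP = 11, V ≈ 5.74 × 11^0.613 ≈ 24.96 kt.
V₂: ΔP = 26, V ≈ 5.74 × 26^0.613 ≈ 42.30 kt.
ΔV over 18 h = 17.34 kt → 24 h equivalent = 17.34 × 24/18 ≈ 23.12 kt.
23 kt < 30 kt ⇒ not rapid intensification.

23 kt, no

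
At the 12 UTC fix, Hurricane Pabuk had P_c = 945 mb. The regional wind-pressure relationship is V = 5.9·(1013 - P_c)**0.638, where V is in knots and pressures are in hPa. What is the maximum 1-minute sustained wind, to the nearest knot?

ΔP = 1013 − 945 = 68 mb.
68^0.638 ≈ 14.762.
V ≈ 5.9 × 14.762 ≈ 87.1 kt.

87 kt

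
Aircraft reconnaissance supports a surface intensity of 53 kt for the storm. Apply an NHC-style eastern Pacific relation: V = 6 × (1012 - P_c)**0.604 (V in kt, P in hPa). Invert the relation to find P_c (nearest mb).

ΔP = (V / 6)^(1/0.604) = (53/6)^1.656.
53/6 = 8.833; 8.833^1.656 ≈ 36.85 mb.
P_c = 1012 − 36.85 = 975.15 ≈ 975 mb.

975 mb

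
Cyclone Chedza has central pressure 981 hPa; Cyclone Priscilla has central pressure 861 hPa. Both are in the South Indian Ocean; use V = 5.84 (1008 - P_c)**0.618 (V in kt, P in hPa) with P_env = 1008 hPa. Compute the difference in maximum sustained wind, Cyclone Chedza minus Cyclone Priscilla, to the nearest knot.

Cyclone Chedza: ΔP = 27; V ≈ 5.84 × 27^0.618 ≈ 44.77 kt.
Cyclone Priscilla: ΔP = 147; V ≈ 5.84 × 147^0.618 ≈ 127.59 kt.
Difference ≈ 44.77 − 127.59 = -82.82 → -83 kt.

-83 kt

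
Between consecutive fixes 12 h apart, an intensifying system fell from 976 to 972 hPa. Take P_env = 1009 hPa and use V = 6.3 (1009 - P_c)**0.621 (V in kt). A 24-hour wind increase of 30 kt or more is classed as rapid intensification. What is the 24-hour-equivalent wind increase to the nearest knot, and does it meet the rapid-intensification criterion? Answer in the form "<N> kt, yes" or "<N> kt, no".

8 kt, no

V₁: ΔP = 33, V ≈ 6.3 × 33^0.621 ≈ 55.25 kt.
V₂: ΔP = 37, V ≈ 6.3 × 37^0.621 ≈ 59.32 kt.
ΔV over 12 h = 4.07 kt → 24 h equivalent = 4.07 × 24/12 ≈ 8.14 kt.
8 kt < 30 kt ⇒ not rapid intensification.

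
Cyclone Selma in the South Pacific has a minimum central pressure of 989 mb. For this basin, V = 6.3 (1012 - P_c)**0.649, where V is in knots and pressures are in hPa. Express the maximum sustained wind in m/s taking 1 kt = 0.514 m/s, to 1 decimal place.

24.8 m/s

ΔP = 1012 − 989 = 23 mb.
V ≈ 6.3 × 23^0.649 = 6.3 × 7.652 ≈ 48.206 kt.
48.206 × 0.514 ≈ 24.78 m/s → 24.8 m/s.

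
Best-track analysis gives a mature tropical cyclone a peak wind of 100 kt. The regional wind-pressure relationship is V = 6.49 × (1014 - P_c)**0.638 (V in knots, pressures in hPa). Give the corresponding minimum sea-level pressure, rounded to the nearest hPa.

ΔP = (V / 6.49)^(1/0.638) = (100/6.49)^1.567.
100/6.49 = 15.408; 15.408^1.567 ≈ 72.73 hPa.
P_c = 1014 − 72.73 = 941.27 ≈ 941 hPa.

941 hPa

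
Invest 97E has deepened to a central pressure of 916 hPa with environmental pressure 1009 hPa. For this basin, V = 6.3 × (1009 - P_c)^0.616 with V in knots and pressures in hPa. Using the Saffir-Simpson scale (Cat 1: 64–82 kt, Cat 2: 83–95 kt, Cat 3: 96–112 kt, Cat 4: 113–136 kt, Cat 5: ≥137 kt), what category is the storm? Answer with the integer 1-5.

ΔP = 1009 − 916 = 93 hPa.
V ≈ 6.3 × 93^0.616 = 6.3 × 16.31 ≈ 103 kt.
103 kt falls in the Category 3 band.

3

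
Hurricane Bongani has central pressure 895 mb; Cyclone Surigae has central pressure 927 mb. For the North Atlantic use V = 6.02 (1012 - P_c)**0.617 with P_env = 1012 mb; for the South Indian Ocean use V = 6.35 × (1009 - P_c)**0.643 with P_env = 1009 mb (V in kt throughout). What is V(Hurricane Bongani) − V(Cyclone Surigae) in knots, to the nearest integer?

Hurricane Bongani: ΔP = 117; V ≈ 6.02 × 117^0.617 ≈ 113.68 kt.
Cyclone Surigae: ΔP = 82; V ≈ 6.35 × 82^0.643 ≈ 107.98 kt.
Difference ≈ 113.68 − 107.98 = 5.70 → 6 kt.

6 kt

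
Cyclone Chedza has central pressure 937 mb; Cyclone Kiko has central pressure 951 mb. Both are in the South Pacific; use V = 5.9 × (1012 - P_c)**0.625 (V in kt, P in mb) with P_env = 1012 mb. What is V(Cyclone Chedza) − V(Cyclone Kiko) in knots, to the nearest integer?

11 kt

Cyclone Chedza: ΔP = 75; V ≈ 5.9 × 75^0.625 ≈ 87.65 kt.
Cyclone Kiko: ΔP = 61; V ≈ 5.9 × 61^0.625 ≈ 77.03 kt.
Difference ≈ 87.65 − 77.03 = 10.62 → 11 kt.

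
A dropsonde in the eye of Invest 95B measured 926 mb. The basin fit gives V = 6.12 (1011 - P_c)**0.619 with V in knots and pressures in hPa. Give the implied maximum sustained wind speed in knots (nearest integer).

96 kt

ΔP = 1011 − 926 = 85 mb.
85^0.619 ≈ 15.643.
V ≈ 6.12 × 15.643 ≈ 95.7 kt.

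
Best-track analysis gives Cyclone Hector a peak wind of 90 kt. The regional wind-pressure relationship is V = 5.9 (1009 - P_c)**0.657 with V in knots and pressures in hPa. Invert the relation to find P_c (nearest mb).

946 mb

ΔP = (V / 5.9)^(1/0.657) = (90/5.9)^1.522.
90/5.9 = 15.254; 15.254^1.522 ≈ 63.27 mb.
P_c = 1009 − 63.27 = 945.73 ≈ 946 mb.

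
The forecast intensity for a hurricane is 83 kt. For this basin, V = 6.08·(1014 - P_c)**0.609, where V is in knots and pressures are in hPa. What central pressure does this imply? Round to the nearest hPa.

ΔP = (V / 6.08)^(1/0.609) = (83/6.08)^1.642.
83/6.08 = 13.651; 13.651^1.642 ≈ 73.11 hPa.
P_c = 1014 − 73.11 = 940.89 ≈ 941 hPa.

941 hPa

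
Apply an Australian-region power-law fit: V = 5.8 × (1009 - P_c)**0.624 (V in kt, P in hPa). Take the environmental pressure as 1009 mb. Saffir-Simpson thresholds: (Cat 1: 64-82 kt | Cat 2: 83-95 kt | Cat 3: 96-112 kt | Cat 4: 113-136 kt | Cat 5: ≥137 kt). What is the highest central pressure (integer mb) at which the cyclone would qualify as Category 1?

962 mb

Category 1 begins at V = 64 kt.
Required ΔP = (64/5.8)^(1/0.624) = 11.034^1.603 ≈ 46.89 mb.
P_c ≤ 1009 − 46.89 = 962.11, so the highest integer P_c is 962 mb.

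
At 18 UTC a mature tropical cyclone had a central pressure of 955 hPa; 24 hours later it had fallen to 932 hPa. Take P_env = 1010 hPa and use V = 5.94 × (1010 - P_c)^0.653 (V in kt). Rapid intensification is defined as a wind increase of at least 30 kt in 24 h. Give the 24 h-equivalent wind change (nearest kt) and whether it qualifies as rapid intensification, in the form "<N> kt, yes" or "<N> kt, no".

V₁: ΔP = 55, V ≈ 5.94 × 55^0.653 ≈ 81.33 kt.
V₂: ΔP = 78, V ≈ 5.94 × 78^0.653 ≈ 102.17 kt.
ΔV over 24 h = 20.84 kt → 24 h equivalent = 20.84 × 24/24 ≈ 20.84 kt.
21 kt < 30 kt ⇒ not rapid intensification.

21 kt, no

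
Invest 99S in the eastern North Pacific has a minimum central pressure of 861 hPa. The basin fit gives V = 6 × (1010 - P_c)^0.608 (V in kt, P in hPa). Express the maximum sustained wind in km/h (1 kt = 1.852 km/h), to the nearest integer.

233 km/h

ΔP = 1010 − 861 = 149 hPa.
V ≈ 6 × 149^0.608 = 6 × 20.955 ≈ 125.733 kt.
125.733 × 1.852 ≈ 232.86 km/h → 233 km/h.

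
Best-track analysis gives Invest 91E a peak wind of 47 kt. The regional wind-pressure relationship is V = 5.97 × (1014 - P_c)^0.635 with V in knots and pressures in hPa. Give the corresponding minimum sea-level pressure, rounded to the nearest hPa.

988 hPa

ΔP = (V / 5.97)^(1/0.635) = (47/5.97)^1.575.
47/5.97 = 7.873; 7.873^1.575 ≈ 25.78 hPa.
P_c = 1014 − 25.78 = 988.22 ≈ 988 hPa.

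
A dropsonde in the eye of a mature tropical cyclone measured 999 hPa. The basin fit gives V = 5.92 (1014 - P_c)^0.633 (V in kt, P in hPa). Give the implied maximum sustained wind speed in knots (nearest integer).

ΔP = 1014 − 999 = 15 hPa.
15^0.633 ≈ 5.552.
V ≈ 5.92 × 5.552 ≈ 32.9 kt.

33 kt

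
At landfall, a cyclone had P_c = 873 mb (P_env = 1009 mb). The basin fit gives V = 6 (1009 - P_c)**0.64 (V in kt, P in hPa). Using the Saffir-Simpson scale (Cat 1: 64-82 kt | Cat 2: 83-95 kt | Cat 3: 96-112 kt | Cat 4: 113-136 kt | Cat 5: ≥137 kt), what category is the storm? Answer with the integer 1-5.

5

ΔP = 1009 − 873 = 136 mb.
V ≈ 6 × 136^0.64 = 6 × 23.20 ≈ 139 kt.
139 kt falls in the Category 5 band.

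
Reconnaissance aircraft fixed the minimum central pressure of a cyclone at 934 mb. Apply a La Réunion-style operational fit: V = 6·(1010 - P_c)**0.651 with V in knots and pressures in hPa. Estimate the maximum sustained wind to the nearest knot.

ΔP = 1010 − 934 = 76 mb.
76^0.651 ≈ 16.765.
V ≈ 6 × 16.765 ≈ 100.6 kt.

101 kt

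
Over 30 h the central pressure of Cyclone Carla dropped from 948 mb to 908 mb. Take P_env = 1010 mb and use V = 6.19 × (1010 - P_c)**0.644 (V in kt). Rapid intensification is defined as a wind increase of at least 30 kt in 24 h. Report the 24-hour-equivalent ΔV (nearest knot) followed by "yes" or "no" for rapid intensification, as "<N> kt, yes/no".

27 kt, no

V₁: ΔP = 62, V ≈ 6.19 × 62^0.644 ≈ 88.31 kt.
V₂: ΔP = 102, V ≈ 6.19 × 102^0.644 ≈ 121.68 kt.
ΔV over 30 h = 33.37 kt → 24 h equivalent = 33.37 × 24/30 ≈ 26.70 kt.
27 kt < 30 kt ⇒ not rapid intensification.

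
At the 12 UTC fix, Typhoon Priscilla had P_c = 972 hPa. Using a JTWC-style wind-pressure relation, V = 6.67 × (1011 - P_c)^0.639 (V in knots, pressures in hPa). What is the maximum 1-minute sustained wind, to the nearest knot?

69 kt

ΔP = 1011 − 972 = 39 hPa.
39^0.639 ≈ 10.392.
V ≈ 6.67 × 10.392 ≈ 69.3 kt.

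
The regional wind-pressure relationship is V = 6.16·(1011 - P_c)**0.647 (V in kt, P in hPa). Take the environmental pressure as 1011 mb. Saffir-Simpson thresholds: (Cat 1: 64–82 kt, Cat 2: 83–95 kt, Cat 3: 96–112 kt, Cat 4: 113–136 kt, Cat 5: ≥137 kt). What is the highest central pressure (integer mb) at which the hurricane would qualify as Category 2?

Category 2 begins at V = 83 kt.
Required ΔP = (83/6.16)^(1/0.647) = 13.474^1.546 ≈ 55.69 mb.
P_c ≤ 1011 − 55.69 = 955.31, so the highest integer P_c is 955 mb.

955 mb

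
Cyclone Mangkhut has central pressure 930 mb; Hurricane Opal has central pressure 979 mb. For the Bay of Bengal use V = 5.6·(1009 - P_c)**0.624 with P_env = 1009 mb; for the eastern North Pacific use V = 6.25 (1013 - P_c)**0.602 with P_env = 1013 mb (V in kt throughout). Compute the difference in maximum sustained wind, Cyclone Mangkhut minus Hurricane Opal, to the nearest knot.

Cyclone Mangkhut: ΔP = 79; V ≈ 5.6 × 79^0.624 ≈ 85.57 kt.
Hurricane Opal: ΔP = 34; V ≈ 6.25 × 34^0.602 ≈ 52.22 kt.
Difference ≈ 85.57 − 52.22 = 33.35 → 33 kt.

33 kt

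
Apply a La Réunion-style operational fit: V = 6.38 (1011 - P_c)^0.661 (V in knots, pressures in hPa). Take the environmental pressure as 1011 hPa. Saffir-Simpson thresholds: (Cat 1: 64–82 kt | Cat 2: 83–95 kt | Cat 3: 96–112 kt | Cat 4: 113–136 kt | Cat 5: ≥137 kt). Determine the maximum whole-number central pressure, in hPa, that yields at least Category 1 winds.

978 hPa

Category 1 begins at V = 64 kt.
Required ΔP = (64/6.38)^(1/0.661) = 10.031^1.513 ≈ 32.73 hPa.
P_c ≤ 1011 − 32.73 = 978.27, so the highest integer P_c is 978 hPa.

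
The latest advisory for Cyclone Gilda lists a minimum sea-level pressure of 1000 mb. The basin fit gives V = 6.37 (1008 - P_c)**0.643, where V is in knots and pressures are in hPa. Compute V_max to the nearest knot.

ΔP = 1008 − 1000 = 8 mb.
8^0.643 ≈ 3.808.
V ≈ 6.37 × 3.808 ≈ 24.3 kt.

24 kt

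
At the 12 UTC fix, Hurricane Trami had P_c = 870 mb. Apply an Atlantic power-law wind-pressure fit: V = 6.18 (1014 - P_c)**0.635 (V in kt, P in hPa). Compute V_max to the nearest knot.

145 kt

ΔP = 1014 − 870 = 144 mb.
144^0.635 ≈ 23.473.
V ≈ 6.18 × 23.473 ≈ 145.1 kt.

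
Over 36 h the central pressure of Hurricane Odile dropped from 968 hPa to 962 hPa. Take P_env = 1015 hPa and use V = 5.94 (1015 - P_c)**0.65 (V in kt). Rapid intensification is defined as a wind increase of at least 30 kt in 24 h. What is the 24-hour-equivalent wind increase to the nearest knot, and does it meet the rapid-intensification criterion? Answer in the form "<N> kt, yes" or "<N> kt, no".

4 kt, no

V₁: ΔP = 47, V ≈ 5.94 × 47^0.65 ≈ 72.55 kt.
V₂: ΔP = 53, V ≈ 5.94 × 53^0.65 ≈ 78.45 kt.
ΔV over 36 h = 5.90 kt → 24 h equivalent = 5.90 × 24/36 ≈ 3.93 kt.
4 kt < 30 kt ⇒ not rapid intensification.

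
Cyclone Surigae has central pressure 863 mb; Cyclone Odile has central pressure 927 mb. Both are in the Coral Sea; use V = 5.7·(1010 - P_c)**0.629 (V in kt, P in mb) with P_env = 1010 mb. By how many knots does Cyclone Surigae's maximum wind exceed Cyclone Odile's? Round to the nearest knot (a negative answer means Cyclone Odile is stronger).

40 kt

Cyclone Surigae: ΔP = 147; V ≈ 5.7 × 147^0.629 ≈ 131.56 kt.
Cyclone Odile: ΔP = 83; V ≈ 5.7 × 83^0.629 ≈ 91.83 kt.
Difference ≈ 131.56 − 91.83 = 39.73 → 40 kt.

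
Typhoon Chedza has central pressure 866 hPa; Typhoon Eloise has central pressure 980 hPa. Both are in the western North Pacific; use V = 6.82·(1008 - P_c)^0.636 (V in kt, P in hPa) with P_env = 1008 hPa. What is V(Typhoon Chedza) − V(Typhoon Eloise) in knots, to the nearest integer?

Typhoon Chedza: ΔP = 142; V ≈ 6.82 × 142^0.636 ≈ 159.46 kt.
Typhoon Eloise: ΔP = 28; V ≈ 6.82 × 28^0.636 ≈ 56.78 kt.
Difference ≈ 159.46 − 56.78 = 102.68 → 103 kt.

103 kt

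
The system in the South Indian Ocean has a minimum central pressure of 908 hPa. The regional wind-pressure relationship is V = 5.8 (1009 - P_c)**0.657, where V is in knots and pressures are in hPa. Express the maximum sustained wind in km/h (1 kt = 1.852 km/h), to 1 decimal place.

ΔP = 1009 − 908 = 101 hPa.
V ≈ 5.8 × 101^0.657 = 5.8 × 20.741 ≈ 120.300 kt.
120.300 × 1.852 ≈ 222.80 km/h → 222.8 km/h.

222.8 km/h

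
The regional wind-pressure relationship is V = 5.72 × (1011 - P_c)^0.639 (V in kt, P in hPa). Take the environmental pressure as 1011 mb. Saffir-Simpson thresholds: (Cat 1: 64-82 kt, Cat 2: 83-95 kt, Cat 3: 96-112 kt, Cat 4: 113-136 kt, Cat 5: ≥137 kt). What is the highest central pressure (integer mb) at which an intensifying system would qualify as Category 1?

Category 1 begins at V = 64 kt.
Required ΔP = (64/5.72)^(1/0.639) = 11.189^1.565 ≈ 43.78 mb.
P_c ≤ 1011 − 43.78 = 967.22, so the highest integer P_c is 967 mb.

967 mb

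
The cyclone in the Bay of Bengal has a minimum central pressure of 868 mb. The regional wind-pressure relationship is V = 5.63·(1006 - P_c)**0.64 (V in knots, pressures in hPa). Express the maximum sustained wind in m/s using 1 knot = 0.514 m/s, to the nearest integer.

68 m/s

ΔP = 1006 − 868 = 138 mb.
V ≈ 5.63 × 138^0.64 = 5.63 × 23.417 ≈ 131.835 kt.
131.835 × 0.514 ≈ 67.76 m/s → 68 m/s.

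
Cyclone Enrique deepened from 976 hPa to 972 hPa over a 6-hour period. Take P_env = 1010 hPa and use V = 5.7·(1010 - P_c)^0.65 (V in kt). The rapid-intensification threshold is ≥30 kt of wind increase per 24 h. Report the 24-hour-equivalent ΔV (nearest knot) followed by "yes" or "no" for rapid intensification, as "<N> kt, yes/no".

17 kt, no

V₁: ΔP = 34, V ≈ 5.7 × 34^0.65 ≈ 56.41 kt.
V₂: ΔP = 38, V ≈ 5.7 × 38^0.65 ≈ 60.64 kt.
ΔV over 6 h = 4.23 kt → 24 h equivalent = 4.23 × 24/6 ≈ 16.92 kt.
17 kt < 30 kt ⇒ not rapid intensification.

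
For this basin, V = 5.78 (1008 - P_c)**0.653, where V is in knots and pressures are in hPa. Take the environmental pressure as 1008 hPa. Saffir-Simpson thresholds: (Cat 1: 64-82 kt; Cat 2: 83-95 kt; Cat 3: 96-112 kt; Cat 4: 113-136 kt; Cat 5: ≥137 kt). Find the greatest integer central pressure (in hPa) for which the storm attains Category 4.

913 hPa

Category 4 begins at V = 113 kt.
Required ΔP = (113/5.78)^(1/0.653) = 19.550^1.531 ≈ 94.90 hPa.
P_c ≤ 1008 − 94.90 = 913.10, so the highest integer P_c is 913 hPa.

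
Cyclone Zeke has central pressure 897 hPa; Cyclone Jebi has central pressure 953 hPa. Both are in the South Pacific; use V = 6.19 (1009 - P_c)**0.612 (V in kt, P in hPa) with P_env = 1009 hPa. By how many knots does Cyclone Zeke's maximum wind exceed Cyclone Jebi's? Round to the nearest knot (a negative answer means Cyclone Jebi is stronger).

Cyclone Zeke: ΔP = 112; V ≈ 6.19 × 112^0.612 ≈ 111.13 kt.
Cyclone Jebi: ΔP = 56; V ≈ 6.19 × 56^0.612 ≈ 72.71 kt.
Difference ≈ 111.13 − 72.71 = 38.42 → 38 kt.

38 kt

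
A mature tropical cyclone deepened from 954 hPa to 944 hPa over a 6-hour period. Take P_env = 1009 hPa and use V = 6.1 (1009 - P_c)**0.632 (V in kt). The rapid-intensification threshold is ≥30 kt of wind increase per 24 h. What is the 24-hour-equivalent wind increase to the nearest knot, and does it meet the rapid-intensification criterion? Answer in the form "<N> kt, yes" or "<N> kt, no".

V₁: ΔP = 55, V ≈ 6.1 × 55^0.632 ≈ 76.78 kt.
V₂: ΔP = 65, V ≈ 6.1 × 65^0.632 ≈ 85.33 kt.
ΔV over 6 h = 8.55 kt → 24 h equivalent = 8.55 × 24/6 ≈ 34.20 kt.
34 kt ≥ 30 kt ⇒ rapid intensification.

34 kt, yes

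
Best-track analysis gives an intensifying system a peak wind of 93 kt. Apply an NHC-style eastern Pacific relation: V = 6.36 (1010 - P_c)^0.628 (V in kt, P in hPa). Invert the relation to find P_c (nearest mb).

938 mb

ΔP = (V / 6.36)^(1/0.628) = (93/6.36)^1.592.
93/6.36 = 14.623; 14.623^1.592 ≈ 71.64 mb.
P_c = 1010 − 71.64 = 938.36 ≈ 938 mb.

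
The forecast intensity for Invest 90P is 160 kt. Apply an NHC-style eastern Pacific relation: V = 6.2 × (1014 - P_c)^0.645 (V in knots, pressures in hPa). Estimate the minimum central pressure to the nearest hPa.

ΔP = (V / 6.2)^(1/0.645) = (160/6.2)^1.550.
160/6.2 = 25.806; 25.806^1.550 ≈ 154.43 hPa.
P_c = 1014 − 154.43 = 859.57 ≈ 860 hPa.

860 hPa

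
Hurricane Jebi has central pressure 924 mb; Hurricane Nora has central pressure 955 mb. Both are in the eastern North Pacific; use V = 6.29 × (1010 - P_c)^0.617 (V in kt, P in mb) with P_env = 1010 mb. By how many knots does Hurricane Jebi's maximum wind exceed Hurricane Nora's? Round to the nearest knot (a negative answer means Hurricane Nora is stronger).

Hurricane Jebi: ΔP = 86; V ≈ 6.29 × 86^0.617 ≈ 98.23 kt.
Hurricane Nora: ΔP = 55; V ≈ 6.29 × 55^0.617 ≈ 74.55 kt.
Difference ≈ 98.23 − 74.55 = 23.68 → 24 kt.

24 kt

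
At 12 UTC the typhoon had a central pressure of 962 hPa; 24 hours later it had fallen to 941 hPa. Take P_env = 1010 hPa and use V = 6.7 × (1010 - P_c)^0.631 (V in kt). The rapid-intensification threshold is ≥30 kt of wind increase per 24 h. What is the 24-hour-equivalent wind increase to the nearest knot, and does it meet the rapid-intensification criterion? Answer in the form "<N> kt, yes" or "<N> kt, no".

V₁: ΔP = 48, V ≈ 6.7 × 48^0.631 ≈ 77.08 kt.
V₂: ΔP = 69, V ≈ 6.7 × 69^0.631 ≈ 96.91 kt.
ΔV over 24 h = 19.83 kt → 24 h equivalent = 19.83 × 24/24 ≈ 19.83 kt.
20 kt < 30 kt ⇒ not rapid intensification.

20 kt, no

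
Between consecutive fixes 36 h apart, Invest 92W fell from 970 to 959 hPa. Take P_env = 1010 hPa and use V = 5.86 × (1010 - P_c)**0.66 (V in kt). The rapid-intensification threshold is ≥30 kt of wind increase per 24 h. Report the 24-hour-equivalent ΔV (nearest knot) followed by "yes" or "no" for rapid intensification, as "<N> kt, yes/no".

V₁: ΔP = 40, V ≈ 5.86 × 40^0.66 ≈ 66.87 kt.
V₂: ΔP = 51, V ≈ 5.86 × 51^0.66 ≈ 78.50 kt.
ΔV over 36 h = 11.63 kt → 24 h equivalent = 11.63 × 24/36 ≈ 7.75 kt.
8 kt < 30 kt ⇒ not rapid intensification.

8 kt, no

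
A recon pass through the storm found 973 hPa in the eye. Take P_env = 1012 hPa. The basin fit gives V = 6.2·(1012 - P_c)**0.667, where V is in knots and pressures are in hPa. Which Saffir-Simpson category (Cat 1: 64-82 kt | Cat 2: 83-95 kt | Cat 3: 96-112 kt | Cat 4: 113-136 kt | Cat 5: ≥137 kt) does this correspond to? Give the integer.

ΔP = 1012 − 973 = 39 hPa.
V ≈ 6.2 × 39^0.667 = 6.2 × 11.51 ≈ 71 kt.
71 kt falls in the Category 1 band.

1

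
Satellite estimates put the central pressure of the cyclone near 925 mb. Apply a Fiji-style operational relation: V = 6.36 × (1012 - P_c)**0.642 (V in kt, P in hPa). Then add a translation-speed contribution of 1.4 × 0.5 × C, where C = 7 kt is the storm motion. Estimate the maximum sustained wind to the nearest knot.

117 kt

ΔP = 1012 − 925 = 87 mb.
87^0.642 ≈ 17.586.
V ≈ 6.36 × 17.586 ≈ 111.8 kt.
Translation term: 1.4 × 0.5 × 7 = 4.9 kt.
Corrected V ≈ 116.7 kt → 117 kt.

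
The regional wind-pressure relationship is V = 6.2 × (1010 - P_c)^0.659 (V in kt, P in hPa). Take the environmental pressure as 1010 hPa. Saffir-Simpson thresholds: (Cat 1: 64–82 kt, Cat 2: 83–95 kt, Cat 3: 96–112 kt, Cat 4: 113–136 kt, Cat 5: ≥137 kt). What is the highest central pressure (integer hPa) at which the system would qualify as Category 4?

928 hPa

Category 4 begins at V = 113 kt.
Required ΔP = (113/6.2)^(1/0.659) = 18.226^1.517 ≈ 81.85 hPa.
P_c ≤ 1010 − 81.85 = 928.15, so the highest integer P_c is 928 hPa.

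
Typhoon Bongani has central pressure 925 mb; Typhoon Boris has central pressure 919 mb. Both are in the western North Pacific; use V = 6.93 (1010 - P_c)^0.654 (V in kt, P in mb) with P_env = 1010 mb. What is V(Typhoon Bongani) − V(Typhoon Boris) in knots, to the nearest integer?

-6 kt

Typhoon Bongani: ΔP = 85; V ≈ 6.93 × 85^0.654 ≈ 126.64 kt.
Typhoon Boris: ΔP = 91; V ≈ 6.93 × 91^0.654 ≈ 132.42 kt.
Difference ≈ 126.64 − 132.42 = -5.78 → -6 kt.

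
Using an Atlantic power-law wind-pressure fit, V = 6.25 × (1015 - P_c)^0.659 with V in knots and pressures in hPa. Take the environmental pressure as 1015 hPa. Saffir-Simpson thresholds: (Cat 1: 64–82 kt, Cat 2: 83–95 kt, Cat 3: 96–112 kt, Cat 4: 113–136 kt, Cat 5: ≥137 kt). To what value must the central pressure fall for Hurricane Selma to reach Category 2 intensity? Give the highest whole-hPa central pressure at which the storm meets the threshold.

Category 2 begins at V = 83 kt.
Required ΔP = (83/6.25)^(1/0.659) = 13.280^1.517 ≈ 50.63 hPa.
P_c ≤ 1015 − 50.63 = 964.37, so the highest integer P_c is 964 hPa.

964 hPa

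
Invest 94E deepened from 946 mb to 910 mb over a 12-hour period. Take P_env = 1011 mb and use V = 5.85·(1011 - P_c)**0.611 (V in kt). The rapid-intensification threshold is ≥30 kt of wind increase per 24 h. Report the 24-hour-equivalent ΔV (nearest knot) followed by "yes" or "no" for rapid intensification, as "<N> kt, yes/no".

V₁: ΔP = 65, V ≈ 5.85 × 65^0.611 ≈ 74.96 kt.
V₂: ΔP = 101, V ≈ 5.85 × 101^0.611 ≈ 98.13 kt.
ΔV over 12 h = 23.17 kt → 24 h equivalent = 23.17 × 24/12 ≈ 46.34 kt.
46 kt ≥ 30 kt ⇒ rapid intensification.

46 kt, yes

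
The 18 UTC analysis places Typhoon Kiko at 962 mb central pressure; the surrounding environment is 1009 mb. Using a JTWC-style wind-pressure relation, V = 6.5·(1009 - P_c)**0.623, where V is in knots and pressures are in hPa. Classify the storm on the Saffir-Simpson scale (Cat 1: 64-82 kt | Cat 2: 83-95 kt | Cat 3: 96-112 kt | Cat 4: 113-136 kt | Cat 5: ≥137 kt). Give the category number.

ΔP = 1009 − 962 = 47 mb.
V ≈ 6.5 × 47^0.623 = 6.5 × 11.01 ≈ 72 kt.
72 kt falls in the Category 1 band.

1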